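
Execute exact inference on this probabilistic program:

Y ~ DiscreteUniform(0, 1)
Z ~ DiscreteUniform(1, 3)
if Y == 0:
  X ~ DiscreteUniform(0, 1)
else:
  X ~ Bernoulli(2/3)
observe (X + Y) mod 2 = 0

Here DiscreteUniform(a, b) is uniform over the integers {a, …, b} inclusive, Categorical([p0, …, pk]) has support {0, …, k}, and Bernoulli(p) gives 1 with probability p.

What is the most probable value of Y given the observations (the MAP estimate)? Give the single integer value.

argmax_v P(Y = v | obs) = 1

Enumerate traces; 6 have nonzero weight after conditioning:
  (Y=0, Z=1, X=0) weight 1/12
  (Y=0, Z=2, X=0) weight 1/12
  (Y=0, Z=3, X=0) weight 1/12
  (Y=1, Z=1, X=1) weight 1/9
  (Y=1, Z=2, X=1) weight 1/9
  (Y=1, Z=3, X=1) weight 1/9
Group by Y:
  weight(Y=0) = 1/4
  weight(Y=1) = 1/3
Total weight = 1/4 + 1/3 = 7/12
P(Y=0 | obs) = 1/4 / 7/12 = 3/7
P(Y=1 | obs) = 1/3 / 7/12 = 4/7
argmax = 1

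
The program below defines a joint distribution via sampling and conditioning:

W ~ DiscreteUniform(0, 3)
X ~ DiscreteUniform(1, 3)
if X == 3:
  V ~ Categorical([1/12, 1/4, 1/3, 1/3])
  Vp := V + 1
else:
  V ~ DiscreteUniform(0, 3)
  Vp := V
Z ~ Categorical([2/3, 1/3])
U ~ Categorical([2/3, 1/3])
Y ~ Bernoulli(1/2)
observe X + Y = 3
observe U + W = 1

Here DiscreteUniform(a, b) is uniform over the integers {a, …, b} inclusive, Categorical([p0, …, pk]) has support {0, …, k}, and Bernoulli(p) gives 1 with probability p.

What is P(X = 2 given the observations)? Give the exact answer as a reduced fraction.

Enumerate traces; 32 have nonzero weight after conditioning:
  (W=0, X=2, V=0, Z=0, U=1, Y=1) weight 1/432
  (W=0, X=2, V=0, Z=1, U=1, Y=1) weight 1/864
  (W=0, X=2, V=1, Z=0, U=1, Y=1) weight 1/432
  (W=0, X=2, V=1, Z=1, U=1, Y=1) weight 1/864
  (W=0, X=2, V=2, Z=0, U=1, Y=1) weight 1/432
  (W=0, X=2, V=2, Z=1, U=1, Y=1) weight 1/864
  (W=0, X=2, V=3, Z=0, U=1, Y=1) weight 1/432
  (W=0, X=2, V=3, Z=1, U=1, Y=1) weight 1/864
  (W=0, X=3, V=0, Z=0, U=1, Y=0) weight 1/1296
  … 23 more
Group by X:
  weight(X=2) = 1/24
  weight(X=3) = 1/24
Total weight = 1/24 + 1/24 = 1/12
P(X=2 | obs) = 1/24 / 1/12 = 1/2
P(X=3 | obs) = 1/24 / 1/12 = 1/2

P(X = 2 | obs) = 1/2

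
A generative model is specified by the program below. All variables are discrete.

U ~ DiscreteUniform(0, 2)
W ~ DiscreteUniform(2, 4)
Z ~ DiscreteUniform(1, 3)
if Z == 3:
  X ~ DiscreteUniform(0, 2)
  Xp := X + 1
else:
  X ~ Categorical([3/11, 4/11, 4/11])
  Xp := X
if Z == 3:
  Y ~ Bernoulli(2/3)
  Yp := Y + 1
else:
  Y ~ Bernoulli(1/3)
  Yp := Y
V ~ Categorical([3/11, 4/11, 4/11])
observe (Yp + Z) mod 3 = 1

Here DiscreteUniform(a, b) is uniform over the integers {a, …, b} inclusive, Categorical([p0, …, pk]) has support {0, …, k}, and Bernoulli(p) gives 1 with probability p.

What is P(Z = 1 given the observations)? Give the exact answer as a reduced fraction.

Enumerate traces; 162 have nonzero weight after conditioning:
  (U=0, W=2, Z=1, X=0, Y=0, V=0) weight 2/1089
  (U=0, W=2, Z=1, X=0, Y=0, V=1) weight 8/3267
  (U=0, W=2, Z=1, X=0, Y=0, V=2) weight 8/3267
  (U=0, W=2, Z=1, X=1, Y=0, V=0) weight 8/3267
  (U=0, W=2, Z=1, X=1, Y=0, V=1) weight 32/9801
  (U=0, W=2, Z=1, X=1, Y=0, V=2) weight 32/9801
  (U=0, W=2, Z=1, X=2, Y=0, V=0) weight 8/3267
  (U=0, W=2, Z=1, X=2, Y=0, V=1) weight 32/9801
  (U=0, W=2, Z=3, X=0, Y=0, V=0) weight 1/891
  … 153 more
Group by Z:
  weight(Z=1) = 2/9
  weight(Z=3) = 1/9
Total weight = 2/9 + 1/9 = 1/3
P(Z=1 | obs) = 2/9 / 1/3 = 2/3
P(Z=3 | obs) = 1/9 / 1/3 = 1/3

P(Z = 1 | obs) = 2/3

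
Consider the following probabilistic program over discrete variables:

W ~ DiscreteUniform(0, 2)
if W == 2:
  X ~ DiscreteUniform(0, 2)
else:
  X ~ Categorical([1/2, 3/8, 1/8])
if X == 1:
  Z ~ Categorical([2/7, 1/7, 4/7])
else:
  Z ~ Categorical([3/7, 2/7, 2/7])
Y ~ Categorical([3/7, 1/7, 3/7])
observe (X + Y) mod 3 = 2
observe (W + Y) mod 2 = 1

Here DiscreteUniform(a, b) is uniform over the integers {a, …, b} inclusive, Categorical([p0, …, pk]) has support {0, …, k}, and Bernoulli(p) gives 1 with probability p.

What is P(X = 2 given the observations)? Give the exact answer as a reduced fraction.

P(X = 2 | obs) = 9/62

Enumerate traces; 12 have nonzero weight after conditioning:
  (W=0, X=1, Z=0, Y=1) weight 1/196
  (W=0, X=1, Z=1, Y=1) weight 1/392
  (W=0, X=1, Z=2, Y=1) weight 1/98
  (W=1, X=0, Z=0, Y=2) weight 3/98
  (W=1, X=0, Z=1, Y=2) weight 1/49
  (W=1, X=0, Z=2, Y=2) weight 1/49
  (W=1, X=2, Z=0, Y=0) weight 3/392
  (W=1, X=2, Z=1, Y=0) weight 1/196
  … 4 more
Group by X:
  weight(X=0) = 1/14
  weight(X=1) = 17/504
  weight(X=2) = 1/56
Total weight = 1/14 + 17/504 + 1/56 = 31/252
P(X=0 | obs) = 1/14 / 31/252 = 18/31
P(X=1 | obs) = 17/504 / 31/252 = 17/62
P(X=2 | obs) = 1/56 / 31/252 = 9/62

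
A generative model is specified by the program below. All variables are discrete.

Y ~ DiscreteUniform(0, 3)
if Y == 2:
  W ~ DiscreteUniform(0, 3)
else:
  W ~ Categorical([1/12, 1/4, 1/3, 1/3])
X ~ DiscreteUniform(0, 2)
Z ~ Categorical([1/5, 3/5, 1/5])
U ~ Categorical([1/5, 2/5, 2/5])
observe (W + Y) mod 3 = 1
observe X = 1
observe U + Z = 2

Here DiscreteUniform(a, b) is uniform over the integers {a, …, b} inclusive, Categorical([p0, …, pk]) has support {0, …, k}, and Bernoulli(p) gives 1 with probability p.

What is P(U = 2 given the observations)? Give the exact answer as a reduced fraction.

Enumerate traces; 15 have nonzero weight after conditioning:
  (Y=0, W=1, X=1, Z=0, U=2) weight 1/600
  (Y=0, W=1, X=1, Z=1, U=1) weight 1/200
  (Y=0, W=1, X=1, Z=2, U=0) weight 1/1200
  (Y=1, W=0, X=1, Z=0, U=2) weight 1/1800
  (Y=1, W=0, X=1, Z=1, U=1) weight 1/600
  (Y=1, W=0, X=1, Z=2, U=0) weight 1/3600
  (Y=1, W=3, X=1, Z=0, U=2) weight 1/450
  (Y=1, W=3, X=1, Z=1, U=1) weight 1/150
  … 7 more
Group by U:
  weight(U=0) = 7/1800
  weight(U=1) = 7/300
  weight(U=2) = 7/900
Total weight = 7/1800 + 7/300 + 7/900 = 7/200
P(U=0 | obs) = 7/1800 / 7/200 = 1/9
P(U=1 | obs) = 7/300 / 7/200 = 2/3
P(U=2 | obs) = 7/900 / 7/200 = 2/9

P(U = 2 | obs) = 2/9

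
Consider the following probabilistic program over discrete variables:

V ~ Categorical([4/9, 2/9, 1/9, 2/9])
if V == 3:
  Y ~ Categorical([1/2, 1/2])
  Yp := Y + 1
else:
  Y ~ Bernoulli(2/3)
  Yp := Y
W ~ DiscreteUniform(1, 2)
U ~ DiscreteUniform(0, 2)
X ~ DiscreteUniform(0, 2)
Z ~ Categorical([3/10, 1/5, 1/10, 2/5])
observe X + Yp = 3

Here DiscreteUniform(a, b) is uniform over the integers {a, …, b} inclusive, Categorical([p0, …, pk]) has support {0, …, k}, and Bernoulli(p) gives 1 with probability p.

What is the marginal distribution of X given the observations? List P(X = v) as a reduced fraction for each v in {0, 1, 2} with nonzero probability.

Enumerate traces; 120 have nonzero weight after conditioning:
  (V=0, Y=1, W=1, U=0, X=2, Z=0) weight 2/405
  (V=0, Y=1, W=1, U=0, X=2, Z=1) weight 4/1215
  (V=0, Y=1, W=1, U=0, X=2, Z=2) weight 2/1215
  (V=0, Y=1, W=1, U=0, X=2, Z=3) weight 8/1215
  (V=0, Y=1, W=1, U=1, X=2, Z=0) weight 2/405
  (V=0, Y=1, W=1, U=1, X=2, Z=1) weight 4/1215
  (V=0, Y=1, W=1, U=1, X=2, Z=2) weight 2/1215
  (V=0, Y=1, W=1, U=1, X=2, Z=3) weight 8/1215
  (V=3, Y=1, W=1, U=0, X=1, Z=0) weight 1/540
  … 111 more
Group by X:
  weight(X=1) = 1/27
  weight(X=2) = 17/81
Total weight = 1/27 + 17/81 = 20/81
P(X=1 | obs) = 1/27 / 20/81 = 3/20
P(X=2 | obs) = 17/81 / 20/81 = 17/20

P(X=1) = 3/20, P(X=2) = 17/20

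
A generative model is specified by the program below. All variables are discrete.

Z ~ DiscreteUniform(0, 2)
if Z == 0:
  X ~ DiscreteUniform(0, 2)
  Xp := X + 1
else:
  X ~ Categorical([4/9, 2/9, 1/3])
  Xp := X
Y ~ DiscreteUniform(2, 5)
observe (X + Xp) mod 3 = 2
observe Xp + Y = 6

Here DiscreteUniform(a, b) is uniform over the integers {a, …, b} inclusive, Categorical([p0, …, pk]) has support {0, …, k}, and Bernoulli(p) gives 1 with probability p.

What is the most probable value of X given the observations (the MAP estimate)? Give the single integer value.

argmax_v P(X = v | obs) = 1

Enumerate traces; 3 have nonzero weight after conditioning:
  (Z=0, X=2, Y=3) weight 1/36
  (Z=1, X=1, Y=5) weight 1/54
  (Z=2, X=1, Y=5) weight 1/54
Group by X:
  weight(X=1) = 1/27
  weight(X=2) = 1/36
Total weight = 1/27 + 1/36 = 7/108
P(X=1 | obs) = 1/27 / 7/108 = 4/7
P(X=2 | obs) = 1/36 / 7/108 = 3/7
argmax = 1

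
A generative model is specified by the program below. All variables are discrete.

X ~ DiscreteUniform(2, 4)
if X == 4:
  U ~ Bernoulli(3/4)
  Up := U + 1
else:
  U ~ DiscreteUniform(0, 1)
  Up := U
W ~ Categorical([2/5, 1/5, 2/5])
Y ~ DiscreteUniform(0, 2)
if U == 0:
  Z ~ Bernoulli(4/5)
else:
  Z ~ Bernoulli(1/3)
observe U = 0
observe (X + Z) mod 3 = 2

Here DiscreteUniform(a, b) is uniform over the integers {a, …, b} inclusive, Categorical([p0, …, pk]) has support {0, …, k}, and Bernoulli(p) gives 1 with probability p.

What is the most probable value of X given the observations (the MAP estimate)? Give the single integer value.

Enumerate traces; 18 have nonzero weight after conditioning:
  (X=2, U=0, W=0, Y=0, Z=0) weight 1/225
  (X=2, U=0, W=0, Y=1, Z=0) weight 1/225
  (X=2, U=0, W=0, Y=2, Z=0) weight 1/225
  (X=2, U=0, W=1, Y=0, Z=0) weight 1/450
  (X=2, U=0, W=1, Y=1, Z=0) weight 1/450
  (X=2, U=0, W=1, Y=2, Z=0) weight 1/450
  (X=2, U=0, W=2, Y=0, Z=0) weight 1/225
  (X=2, U=0, W=2, Y=1, Z=0) weight 1/225
  (X=4, U=0, W=0, Y=0, Z=1) weight 2/225
  … 9 more
Group by X:
  weight(X=2) = 1/30
  weight(X=4) = 1/15
Total weight = 1/30 + 1/15 = 1/10
P(X=2 | obs) = 1/30 / 1/10 = 1/3
P(X=4 | obs) = 1/15 / 1/10 = 2/3
argmax = 4

argmax_v P(X = v | obs) = 4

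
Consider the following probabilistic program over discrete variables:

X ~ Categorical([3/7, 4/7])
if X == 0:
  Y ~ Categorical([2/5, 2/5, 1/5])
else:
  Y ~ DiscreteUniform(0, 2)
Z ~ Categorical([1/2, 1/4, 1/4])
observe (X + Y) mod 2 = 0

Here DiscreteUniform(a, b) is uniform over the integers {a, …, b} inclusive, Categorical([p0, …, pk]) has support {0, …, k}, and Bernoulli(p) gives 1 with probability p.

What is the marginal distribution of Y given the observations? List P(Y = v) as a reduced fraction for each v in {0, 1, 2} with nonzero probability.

Enumerate traces; 9 have nonzero weight after conditioning:
  (X=0, Y=0, Z=0) weight 3/35
  (X=0, Y=0, Z=1) weight 3/70
  (X=0, Y=0, Z=2) weight 3/70
  (X=0, Y=2, Z=0) weight 3/70
  (X=0, Y=2, Z=1) weight 3/140
  (X=0, Y=2, Z=2) weight 3/140
  (X=1, Y=1, Z=0) weight 2/21
  (X=1, Y=1, Z=1) weight 1/21
  … 1 more
Group by Y:
  weight(Y=0) = 6/35
  weight(Y=1) = 4/21
  weight(Y=2) = 3/35
Total weight = 6/35 + 4/21 + 3/35 = 47/105
P(Y=0 | obs) = 6/35 / 47/105 = 18/47
P(Y=1 | obs) = 4/21 / 47/105 = 20/47
P(Y=2 | obs) = 3/35 / 47/105 = 9/47

P(Y=0) = 18/47, P(Y=1) = 20/47, P(Y=2) = 9/47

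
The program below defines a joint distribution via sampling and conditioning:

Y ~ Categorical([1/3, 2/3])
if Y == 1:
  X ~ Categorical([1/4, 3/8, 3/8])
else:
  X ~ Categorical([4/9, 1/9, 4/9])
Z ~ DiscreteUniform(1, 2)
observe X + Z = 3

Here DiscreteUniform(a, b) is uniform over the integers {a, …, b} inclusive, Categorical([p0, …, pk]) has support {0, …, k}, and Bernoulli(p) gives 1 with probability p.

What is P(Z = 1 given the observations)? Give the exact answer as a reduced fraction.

P(Z = 1 | obs) = 43/74

Enumerate traces; 4 have nonzero weight after conditioning:
  (Y=0, X=1, Z=2) weight 1/54
  (Y=0, X=2, Z=1) weight 2/27
  (Y=1, X=1, Z=2) weight 1/8
  (Y=1, X=2, Z=1) weight 1/8
Group by Z:
  weight(Z=1) = 43/216
  weight(Z=2) = 31/216
Total weight = 43/216 + 31/216 = 37/108
P(Z=1 | obs) = 43/216 / 37/108 = 43/74
P(Z=2 | obs) = 31/216 / 37/108 = 31/74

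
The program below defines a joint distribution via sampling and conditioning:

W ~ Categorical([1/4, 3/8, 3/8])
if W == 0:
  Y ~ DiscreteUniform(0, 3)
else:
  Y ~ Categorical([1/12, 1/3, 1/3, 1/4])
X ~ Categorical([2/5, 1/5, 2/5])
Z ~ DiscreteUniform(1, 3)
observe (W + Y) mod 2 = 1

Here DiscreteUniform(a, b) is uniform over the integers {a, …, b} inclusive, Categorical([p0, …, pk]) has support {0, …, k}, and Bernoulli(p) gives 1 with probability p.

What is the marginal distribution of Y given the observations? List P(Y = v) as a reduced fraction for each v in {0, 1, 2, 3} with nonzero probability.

Enumerate traces; 54 have nonzero weight after conditioning:
  (W=0, Y=1, X=0, Z=1) weight 1/120
  (W=0, Y=1, X=0, Z=2) weight 1/120
  (W=0, Y=1, X=0, Z=3) weight 1/120
  (W=0, Y=1, X=1, Z=1) weight 1/240
  (W=0, Y=1, X=1, Z=2) weight 1/240
  (W=0, Y=1, X=1, Z=3) weight 1/240
  (W=0, Y=1, X=2, Z=1) weight 1/120
  (W=0, Y=1, X=2, Z=2) weight 1/120
  (W=0, Y=3, X=0, Z=1) weight 1/120
  (W=1, Y=0, X=0, Z=1) weight 1/240
  … 44 more
Group by Y:
  weight(Y=0) = 1/32
  weight(Y=1) = 3/16
  weight(Y=2) = 1/8
  weight(Y=3) = 5/32
Total weight = 1/32 + 3/16 + 1/8 + 5/32 = 1/2
P(Y=0 | obs) = 1/32 / 1/2 = 1/16
P(Y=1 | obs) = 3/16 / 1/2 = 3/8
P(Y=2 | obs) = 1/8 / 1/2 = 1/4
P(Y=3 | obs) = 5/32 / 1/2 = 5/16

P(Y=0) = 1/16, P(Y=1) = 3/8, P(Y=2) = 1/4, P(Y=3) = 5/16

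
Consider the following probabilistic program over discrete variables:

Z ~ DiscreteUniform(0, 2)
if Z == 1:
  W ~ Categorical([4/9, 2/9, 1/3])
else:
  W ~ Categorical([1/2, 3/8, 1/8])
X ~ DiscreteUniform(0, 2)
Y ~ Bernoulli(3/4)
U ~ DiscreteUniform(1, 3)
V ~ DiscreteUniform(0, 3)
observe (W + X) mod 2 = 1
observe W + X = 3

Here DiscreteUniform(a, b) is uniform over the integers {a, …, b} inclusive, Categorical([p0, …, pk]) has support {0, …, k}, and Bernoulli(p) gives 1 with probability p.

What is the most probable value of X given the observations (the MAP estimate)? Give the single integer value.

argmax_v P(X = v | obs) = 2

Enumerate traces; 144 have nonzero weight after conditioning:
  (Z=0, W=1, X=2, Y=0, U=1, V=0) weight 1/1152
  (Z=0, W=1, X=2, Y=0, U=1, V=1) weight 1/1152
  (Z=0, W=1, X=2, Y=0, U=1, V=2) weight 1/1152
  (Z=0, W=1, X=2, Y=0, U=1, V=3) weight 1/1152
  (Z=0, W=1, X=2, Y=0, U=2, V=0) weight 1/1152
  (Z=0, W=1, X=2, Y=0, U=2, V=1) weight 1/1152
  (Z=0, W=1, X=2, Y=0, U=2, V=2) weight 1/1152
  (Z=0, W=1, X=2, Y=0, U=2, V=3) weight 1/1152
  (Z=0, W=2, X=1, Y=0, U=1, V=0) weight 1/3456
  … 135 more
Group by X:
  weight(X=1) = 7/108
  weight(X=2) = 35/324
Total weight = 7/108 + 35/324 = 14/81
P(X=1 | obs) = 7/108 / 14/81 = 3/8
P(X=2 | obs) = 35/324 / 14/81 = 5/8
argmax = 2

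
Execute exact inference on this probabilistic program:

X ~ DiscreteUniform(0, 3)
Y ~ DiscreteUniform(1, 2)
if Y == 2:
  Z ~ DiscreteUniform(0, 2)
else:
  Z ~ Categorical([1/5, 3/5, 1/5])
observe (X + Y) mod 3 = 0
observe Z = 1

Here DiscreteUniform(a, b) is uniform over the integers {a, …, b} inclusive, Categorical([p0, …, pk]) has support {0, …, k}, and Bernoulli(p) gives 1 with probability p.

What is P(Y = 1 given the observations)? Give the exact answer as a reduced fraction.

Enumerate traces; 2 have nonzero weight after conditioning:
  (X=1, Y=2, Z=1) weight 1/24
  (X=2, Y=1, Z=1) weight 3/40
Group by Y:
  weight(Y=1) = 3/40
  weight(Y=2) = 1/24
Total weight = 3/40 + 1/24 = 7/60
P(Y=1 | obs) = 3/40 / 7/60 = 9/14
P(Y=2 | obs) = 1/24 / 7/60 = 5/14

P(Y = 1 | obs) = 9/14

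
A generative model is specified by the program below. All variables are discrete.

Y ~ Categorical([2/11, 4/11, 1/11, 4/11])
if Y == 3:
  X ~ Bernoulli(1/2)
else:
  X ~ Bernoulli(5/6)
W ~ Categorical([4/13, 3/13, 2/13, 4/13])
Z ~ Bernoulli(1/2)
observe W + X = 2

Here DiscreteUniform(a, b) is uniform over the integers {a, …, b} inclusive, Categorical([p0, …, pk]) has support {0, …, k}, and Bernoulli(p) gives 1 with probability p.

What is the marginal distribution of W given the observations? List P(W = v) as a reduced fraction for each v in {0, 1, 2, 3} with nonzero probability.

P(W=1) = 141/179, P(W=2) = 38/179

Enumerate traces; 16 have nonzero weight after conditioning:
  (Y=0, X=0, W=2, Z=0) weight 1/429
  (Y=0, X=0, W=2, Z=1) weight 1/429
  (Y=0, X=1, W=1, Z=0) weight 5/286
  (Y=0, X=1, W=1, Z=1) weight 5/286
  (Y=1, X=0, W=2, Z=0) weight 2/429
  (Y=1, X=0, W=2, Z=1) weight 2/429
  (Y=1, X=1, W=1, Z=0) weight 5/143
  (Y=1, X=1, W=1, Z=1) weight 5/143
  … 8 more
Group by W:
  weight(W=1) = 47/286
  weight(W=2) = 19/429
Total weight = 47/286 + 19/429 = 179/858
P(W=1 | obs) = 47/286 / 179/858 = 141/179
P(W=2 | obs) = 19/429 / 179/858 = 38/179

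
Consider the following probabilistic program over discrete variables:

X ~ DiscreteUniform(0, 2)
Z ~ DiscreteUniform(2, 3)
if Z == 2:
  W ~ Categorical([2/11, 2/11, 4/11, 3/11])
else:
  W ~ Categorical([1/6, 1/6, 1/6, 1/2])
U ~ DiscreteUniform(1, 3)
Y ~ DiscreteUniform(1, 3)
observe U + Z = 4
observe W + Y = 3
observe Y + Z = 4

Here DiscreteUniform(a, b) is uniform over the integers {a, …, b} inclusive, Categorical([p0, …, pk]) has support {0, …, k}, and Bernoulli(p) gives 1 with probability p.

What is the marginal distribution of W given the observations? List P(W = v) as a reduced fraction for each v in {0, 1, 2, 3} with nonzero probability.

P(W=1) = 12/23, P(W=2) = 11/23

Enumerate traces; 6 have nonzero weight after conditioning:
  (X=0, Z=2, W=1, U=2, Y=2) weight 1/297
  (X=0, Z=3, W=2, U=1, Y=1) weight 1/324
  (X=1, Z=2, W=1, U=2, Y=2) weight 1/297
  (X=1, Z=3, W=2, U=1, Y=1) weight 1/324
  (X=2, Z=2, W=1, U=2, Y=2) weight 1/297
  (X=2, Z=3, W=2, U=1, Y=1) weight 1/324
Group by W:
  weight(W=1) = 1/99
  weight(W=2) = 1/108
Total weight = 1/99 + 1/108 = 23/1188
P(W=1 | obs) = 1/99 / 23/1188 = 12/23
P(W=2 | obs) = 1/108 / 23/1188 = 11/23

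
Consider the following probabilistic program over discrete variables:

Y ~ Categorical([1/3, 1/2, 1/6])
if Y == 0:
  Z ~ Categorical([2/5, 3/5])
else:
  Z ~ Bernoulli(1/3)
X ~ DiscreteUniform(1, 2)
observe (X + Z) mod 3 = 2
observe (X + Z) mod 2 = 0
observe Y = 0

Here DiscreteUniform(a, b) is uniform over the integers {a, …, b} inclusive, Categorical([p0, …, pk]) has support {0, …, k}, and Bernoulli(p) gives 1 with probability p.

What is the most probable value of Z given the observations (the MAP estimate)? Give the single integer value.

Enumerate traces; 2 have nonzero weight after conditioning:
  (Y=0, Z=0, X=2) weight 1/15
  (Y=0, Z=1, X=1) weight 1/10
Group by Z:
  weight(Z=0) = 1/15
  weight(Z=1) = 1/10
Total weight = 1/15 + 1/10 = 1/6
P(Z=0 | obs) = 1/15 / 1/6 = 2/5
P(Z=1 | obs) = 1/10 / 1/6 = 3/5
argmax = 1

argmax_v P(Z = v | obs) = 1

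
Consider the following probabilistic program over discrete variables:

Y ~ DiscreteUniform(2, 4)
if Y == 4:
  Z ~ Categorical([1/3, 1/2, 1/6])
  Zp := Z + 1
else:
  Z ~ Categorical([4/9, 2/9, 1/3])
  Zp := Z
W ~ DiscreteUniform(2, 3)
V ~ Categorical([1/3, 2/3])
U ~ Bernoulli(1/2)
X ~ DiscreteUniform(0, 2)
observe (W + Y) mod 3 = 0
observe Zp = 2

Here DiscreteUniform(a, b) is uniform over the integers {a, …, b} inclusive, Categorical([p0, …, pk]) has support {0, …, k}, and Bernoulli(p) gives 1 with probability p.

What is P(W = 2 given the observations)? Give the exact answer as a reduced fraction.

Enumerate traces; 24 have nonzero weight after conditioning:
  (Y=3, Z=2, W=3, V=0, U=0, X=0) weight 1/324
  (Y=3, Z=2, W=3, V=0, U=0, X=1) weight 1/324
  (Y=3, Z=2, W=3, V=0, U=0, X=2) weight 1/324
  (Y=3, Z=2, W=3, V=0, U=1, X=0) weight 1/324
  (Y=3, Z=2, W=3, V=0, U=1, X=1) weight 1/324
  (Y=3, Z=2, W=3, V=0, U=1, X=2) weight 1/324
  (Y=3, Z=2, W=3, V=1, U=0, X=0) weight 1/162
  (Y=3, Z=2, W=3, V=1, U=0, X=1) weight 1/162
  (Y=4, Z=1, W=2, V=0, U=0, X=0) weight 1/216
  … 15 more
Group by W:
  weight(W=2) = 1/12
  weight(W=3) = 1/18
Total weight = 1/12 + 1/18 = 5/36
P(W=2 | obs) = 1/12 / 5/36 = 3/5
P(W=3 | obs) = 1/18 / 5/36 = 2/5

P(W = 2 | obs) = 3/5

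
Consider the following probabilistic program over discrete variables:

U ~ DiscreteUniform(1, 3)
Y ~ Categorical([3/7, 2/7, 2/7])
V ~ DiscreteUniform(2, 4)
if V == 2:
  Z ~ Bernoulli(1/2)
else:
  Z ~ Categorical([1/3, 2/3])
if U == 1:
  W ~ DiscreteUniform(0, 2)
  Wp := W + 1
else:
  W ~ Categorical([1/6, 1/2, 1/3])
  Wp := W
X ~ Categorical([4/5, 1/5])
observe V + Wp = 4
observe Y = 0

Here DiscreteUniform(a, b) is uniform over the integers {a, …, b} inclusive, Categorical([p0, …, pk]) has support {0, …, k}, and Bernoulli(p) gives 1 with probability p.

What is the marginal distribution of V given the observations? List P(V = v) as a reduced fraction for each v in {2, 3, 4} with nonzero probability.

P(V=2) = 3/8, P(V=3) = 1/2, P(V=4) = 1/8

Enumerate traces; 32 have nonzero weight after conditioning:
  (U=1, Y=0, V=2, Z=0, W=1, X=0) weight 2/315
  (U=1, Y=0, V=2, Z=0, W=1, X=1) weight 1/630
  (U=1, Y=0, V=2, Z=1, W=1, X=0) weight 2/315
  (U=1, Y=0, V=2, Z=1, W=1, X=1) weight 1/630
  (U=1, Y=0, V=3, Z=0, W=0, X=0) weight 4/945
  (U=1, Y=0, V=3, Z=0, W=0, X=1) weight 1/945
  (U=1, Y=0, V=3, Z=1, W=0, X=0) weight 8/945
  (U=1, Y=0, V=3, Z=1, W=0, X=1) weight 2/945
  (U=2, Y=0, V=4, Z=0, W=0, X=0) weight 2/945
  … 23 more
Group by V:
  weight(V=2) = 1/21
  weight(V=3) = 4/63
  weight(V=4) = 1/63
Total weight = 1/21 + 4/63 + 1/63 = 8/63
P(V=2 | obs) = 1/21 / 8/63 = 3/8
P(V=3 | obs) = 4/63 / 8/63 = 1/2
P(V=4 | obs) = 1/63 / 8/63 = 1/8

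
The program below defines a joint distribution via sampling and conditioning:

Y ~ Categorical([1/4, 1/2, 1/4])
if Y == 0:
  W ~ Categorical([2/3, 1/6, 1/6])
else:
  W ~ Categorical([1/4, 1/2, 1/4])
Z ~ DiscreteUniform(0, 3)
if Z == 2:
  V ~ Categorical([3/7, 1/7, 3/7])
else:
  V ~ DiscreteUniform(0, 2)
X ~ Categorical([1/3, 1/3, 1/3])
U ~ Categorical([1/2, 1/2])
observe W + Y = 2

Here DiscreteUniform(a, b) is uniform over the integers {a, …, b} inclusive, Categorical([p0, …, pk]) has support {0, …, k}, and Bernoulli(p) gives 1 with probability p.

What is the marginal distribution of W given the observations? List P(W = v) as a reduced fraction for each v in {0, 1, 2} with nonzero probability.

Enumerate traces; 216 have nonzero weight after conditioning:
  (Y=0, W=2, Z=0, V=0, X=0, U=0) weight 1/1728
  (Y=0, W=2, Z=0, V=0, X=0, U=1) weight 1/1728
  (Y=0, W=2, Z=0, V=0, X=1, U=0) weight 1/1728
  (Y=0, W=2, Z=0, V=0, X=1, U=1) weight 1/1728
  (Y=0, W=2, Z=0, V=0, X=2, U=0) weight 1/1728
  (Y=0, W=2, Z=0, V=0, X=2, U=1) weight 1/1728
  (Y=0, W=2, Z=0, V=1, X=0, U=0) weight 1/1728
  (Y=0, W=2, Z=0, V=1, X=0, U=1) weight 1/1728
  (Y=1, W=1, Z=0, V=0, X=0, U=0) weight 1/288
  (Y=2, W=0, Z=0, V=0, X=0, U=0) weight 1/1152
  … 206 more
Group by W:
  weight(W=0) = 1/16
  weight(W=1) = 1/4
  weight(W=2) = 1/24
Total weight = 1/16 + 1/4 + 1/24 = 17/48
P(W=0 | obs) = 1/16 / 17/48 = 3/17
P(W=1 | obs) = 1/4 / 17/48 = 12/17
P(W=2 | obs) = 1/24 / 17/48 = 2/17

P(W=0) = 3/17, P(W=1) = 12/17, P(W=2) = 2/17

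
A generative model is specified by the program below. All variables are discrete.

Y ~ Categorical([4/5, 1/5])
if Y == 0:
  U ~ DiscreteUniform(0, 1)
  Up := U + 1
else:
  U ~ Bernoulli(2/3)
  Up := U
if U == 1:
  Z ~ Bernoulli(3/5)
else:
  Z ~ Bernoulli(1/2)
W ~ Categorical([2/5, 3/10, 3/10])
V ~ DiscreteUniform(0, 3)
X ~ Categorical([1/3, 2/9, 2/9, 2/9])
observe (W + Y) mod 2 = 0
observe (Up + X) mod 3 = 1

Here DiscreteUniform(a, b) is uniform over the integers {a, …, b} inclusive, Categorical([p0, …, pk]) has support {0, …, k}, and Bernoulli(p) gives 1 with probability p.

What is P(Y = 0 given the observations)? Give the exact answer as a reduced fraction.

P(Y = 0 | obs) = 49/55

Enumerate traces; 72 have nonzero weight after conditioning:
  (Y=0, U=0, Z=0, W=0, V=0, X=0) weight 1/150
  (Y=0, U=0, Z=0, W=0, V=0, X=3) weight 1/225
  (Y=0, U=0, Z=0, W=0, V=1, X=0) weight 1/150
  (Y=0, U=0, Z=0, W=0, V=1, X=3) weight 1/225
  (Y=0, U=0, Z=0, W=0, V=2, X=0) weight 1/150
  (Y=0, U=0, Z=0, W=0, V=2, X=3) weight 1/225
  (Y=0, U=0, Z=0, W=0, V=3, X=0) weight 1/150
  (Y=0, U=0, Z=0, W=0, V=3, X=3) weight 1/225
  (Y=1, U=0, Z=0, W=1, V=0, X=1) weight 1/1800
  … 63 more
Group by Y:
  weight(Y=0) = 49/225
  weight(Y=1) = 2/75
Total weight = 49/225 + 2/75 = 11/45
P(Y=0 | obs) = 49/225 / 11/45 = 49/55
P(Y=1 | obs) = 2/75 / 11/45 = 6/55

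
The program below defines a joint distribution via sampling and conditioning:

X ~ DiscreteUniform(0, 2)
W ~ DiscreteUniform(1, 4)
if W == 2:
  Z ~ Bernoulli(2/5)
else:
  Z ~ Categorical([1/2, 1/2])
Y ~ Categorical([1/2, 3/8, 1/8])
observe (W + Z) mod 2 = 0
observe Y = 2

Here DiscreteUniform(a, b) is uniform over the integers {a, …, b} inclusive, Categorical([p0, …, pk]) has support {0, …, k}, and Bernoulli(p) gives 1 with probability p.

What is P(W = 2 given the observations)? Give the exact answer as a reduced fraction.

P(W = 2 | obs) = 2/7

Enumerate traces; 12 have nonzero weight after conditioning:
  (X=0, W=1, Z=1, Y=2) weight 1/192
  (X=0, W=2, Z=0, Y=2) weight 1/160
  (X=0, W=3, Z=1, Y=2) weight 1/192
  (X=0, W=4, Z=0, Y=2) weight 1/192
  (X=1, W=1, Z=1, Y=2) weight 1/192
  (X=1, W=2, Z=0, Y=2) weight 1/160
  (X=1, W=3, Z=1, Y=2) weight 1/192
  (X=1, W=4, Z=0, Y=2) weight 1/192
  … 4 more
Group by W:
  weight(W=1) = 1/64
  weight(W=2) = 3/160
  weight(W=3) = 1/64
  weight(W=4) = 1/64
Total weight = 1/64 + 3/160 + 1/64 + 1/64 = 21/320
P(W=1 | obs) = 1/64 / 21/320 = 5/21
P(W=2 | obs) = 3/160 / 21/320 = 2/7
P(W=3 | obs) = 1/64 / 21/320 = 5/21
P(W=4 | obs) = 1/64 / 21/320 = 5/21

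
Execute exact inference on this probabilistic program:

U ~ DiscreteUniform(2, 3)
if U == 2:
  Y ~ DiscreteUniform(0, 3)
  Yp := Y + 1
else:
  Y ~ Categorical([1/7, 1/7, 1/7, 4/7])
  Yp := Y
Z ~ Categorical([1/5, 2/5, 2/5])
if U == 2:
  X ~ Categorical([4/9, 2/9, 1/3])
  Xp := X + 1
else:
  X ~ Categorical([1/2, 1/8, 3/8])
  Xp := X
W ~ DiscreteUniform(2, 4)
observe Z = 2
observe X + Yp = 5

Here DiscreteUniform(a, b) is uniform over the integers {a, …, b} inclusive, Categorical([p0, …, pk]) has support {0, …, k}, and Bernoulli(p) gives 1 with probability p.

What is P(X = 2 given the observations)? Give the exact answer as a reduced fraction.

P(X = 2 | obs) = 75/89

Enumerate traces; 9 have nonzero weight after conditioning:
  (U=2, Y=2, Z=2, X=2, W=2) weight 1/180
  (U=2, Y=2, Z=2, X=2, W=3) weight 1/180
  (U=2, Y=2, Z=2, X=2, W=4) weight 1/180
  (U=2, Y=3, Z=2, X=1, W=2) weight 1/270
  (U=2, Y=3, Z=2, X=1, W=3) weight 1/270
  (U=2, Y=3, Z=2, X=1, W=4) weight 1/270
  (U=3, Y=3, Z=2, X=2, W=2) weight 1/70
  (U=3, Y=3, Z=2, X=2, W=3) weight 1/70
  … 1 more
Group by X:
  weight(X=1) = 1/90
  weight(X=2) = 5/84
Total weight = 1/90 + 5/84 = 89/1260
P(X=1 | obs) = 1/90 / 89/1260 = 14/89
P(X=2 | obs) = 5/84 / 89/1260 = 75/89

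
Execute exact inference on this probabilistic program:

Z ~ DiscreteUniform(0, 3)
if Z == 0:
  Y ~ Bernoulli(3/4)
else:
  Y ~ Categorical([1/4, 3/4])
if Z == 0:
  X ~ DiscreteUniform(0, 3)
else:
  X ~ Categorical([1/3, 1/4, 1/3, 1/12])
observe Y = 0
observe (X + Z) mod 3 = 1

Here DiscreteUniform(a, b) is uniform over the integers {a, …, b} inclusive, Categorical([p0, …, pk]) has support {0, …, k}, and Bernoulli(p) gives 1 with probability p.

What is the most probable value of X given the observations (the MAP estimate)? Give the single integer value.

argmax_v P(X = v | obs) = 1

Enumerate traces; 5 have nonzero weight after conditioning:
  (Z=0, Y=0, X=1) weight 1/64
  (Z=1, Y=0, X=0) weight 1/48
  (Z=1, Y=0, X=3) weight 1/192
  (Z=2, Y=0, X=2) weight 1/48
  (Z=3, Y=0, X=1) weight 1/64
Group by X:
  weight(X=0) = 1/48
  weight(X=1) = 1/32
  weight(X=2) = 1/48
  weight(X=3) = 1/192
Total weight = 1/48 + 1/32 + 1/48 + 1/192 = 5/64
P(X=0 | obs) = 1/48 / 5/64 = 4/15
P(X=1 | obs) = 1/32 / 5/64 = 2/5
P(X=2 | obs) = 1/48 / 5/64 = 4/15
P(X=3 | obs) = 1/192 / 5/64 = 1/15
argmax = 1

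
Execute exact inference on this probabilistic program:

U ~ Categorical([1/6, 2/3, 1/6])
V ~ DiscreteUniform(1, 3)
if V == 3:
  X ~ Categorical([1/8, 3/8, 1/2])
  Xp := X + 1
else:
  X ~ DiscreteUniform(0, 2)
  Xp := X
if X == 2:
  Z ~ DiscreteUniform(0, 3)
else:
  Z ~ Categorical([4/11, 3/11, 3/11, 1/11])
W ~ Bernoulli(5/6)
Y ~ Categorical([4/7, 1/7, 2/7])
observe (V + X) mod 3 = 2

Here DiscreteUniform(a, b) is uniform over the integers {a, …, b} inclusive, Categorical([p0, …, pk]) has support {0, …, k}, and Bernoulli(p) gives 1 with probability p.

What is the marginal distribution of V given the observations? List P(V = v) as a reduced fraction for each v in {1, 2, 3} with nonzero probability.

Enumerate traces; 216 have nonzero weight after conditioning:
  (U=0, V=1, X=1, Z=0, W=0, Y=0) weight 4/6237
  (U=0, V=1, X=1, Z=0, W=0, Y=1) weight 1/6237
  (U=0, V=1, X=1, Z=0, W=0, Y=2) weight 2/6237
  (U=0, V=1, X=1, Z=0, W=1, Y=0) weight 20/6237
  (U=0, V=1, X=1, Z=0, W=1, Y=1) weight 5/6237
  (U=0, V=1, X=1, Z=0, W=1, Y=2) weight 10/6237
  (U=0, V=1, X=1, Z=1, W=0, Y=0) weight 1/2079
  (U=0, V=1, X=1, Z=1, W=0, Y=1) weight 1/8316
  (U=0, V=2, X=0, Z=0, W=0, Y=0) weight 4/6237
  (U=0, V=3, X=2, Z=0, W=0, Y=0) weight 1/1512
  … 206 more
Group by V:
  weight(V=1) = 1/9
  weight(V=2) = 1/9
  weight(V=3) = 1/6
Total weight = 1/9 + 1/9 + 1/6 = 7/18
P(V=1 | obs) = 1/9 / 7/18 = 2/7
P(V=2 | obs) = 1/9 / 7/18 = 2/7
P(V=3 | obs) = 1/6 / 7/18 = 3/7

P(V=1) = 2/7, P(V=2) = 2/7, P(V=3) = 3/7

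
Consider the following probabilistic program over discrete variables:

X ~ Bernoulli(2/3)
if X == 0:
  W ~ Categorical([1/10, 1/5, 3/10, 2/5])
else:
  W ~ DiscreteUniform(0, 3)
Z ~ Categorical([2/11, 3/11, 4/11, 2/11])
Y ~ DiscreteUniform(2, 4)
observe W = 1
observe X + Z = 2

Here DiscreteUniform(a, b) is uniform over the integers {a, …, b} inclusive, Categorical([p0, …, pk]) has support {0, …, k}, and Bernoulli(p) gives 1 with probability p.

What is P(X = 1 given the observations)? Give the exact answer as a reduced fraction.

Enumerate traces; 6 have nonzero weight after conditioning:
  (X=0, W=1, Z=2, Y=2) weight 4/495
  (X=0, W=1, Z=2, Y=3) weight 4/495
  (X=0, W=1, Z=2, Y=4) weight 4/495
  (X=1, W=1, Z=1, Y=2) weight 1/66
  (X=1, W=1, Z=1, Y=3) weight 1/66
  (X=1, W=1, Z=1, Y=4) weight 1/66
Group by X:
  weight(X=0) = 4/165
  weight(X=1) = 1/22
Total weight = 4/165 + 1/22 = 23/330
P(X=0 | obs) = 4/165 / 23/330 = 8/23
P(X=1 | obs) = 1/22 / 23/330 = 15/23

P(X = 1 | obs) = 15/23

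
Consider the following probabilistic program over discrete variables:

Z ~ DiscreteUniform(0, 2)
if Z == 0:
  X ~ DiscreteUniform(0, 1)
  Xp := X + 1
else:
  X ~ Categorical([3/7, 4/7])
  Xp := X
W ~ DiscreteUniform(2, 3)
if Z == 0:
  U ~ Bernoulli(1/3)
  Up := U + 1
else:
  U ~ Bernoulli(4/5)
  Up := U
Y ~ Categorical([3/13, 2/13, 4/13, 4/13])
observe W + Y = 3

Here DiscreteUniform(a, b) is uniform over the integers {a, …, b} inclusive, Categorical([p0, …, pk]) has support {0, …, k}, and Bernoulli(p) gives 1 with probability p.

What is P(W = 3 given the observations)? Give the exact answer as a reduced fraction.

P(W = 3 | obs) = 3/5

Enumerate traces; 24 have nonzero weight after conditioning:
  (Z=0, X=0, W=2, U=0, Y=1) weight 1/117
  (Z=0, X=0, W=2, U=1, Y=1) weight 1/234
  (Z=0, X=0, W=3, U=0, Y=0) weight 1/78
  (Z=0, X=0, W=3, U=1, Y=0) weight 1/156
  (Z=0, X=1, W=2, U=0, Y=1) weight 1/117
  (Z=0, X=1, W=2, U=1, Y=1) weight 1/234
  (Z=0, X=1, W=3, U=0, Y=0) weight 1/78
  (Z=0, X=1, W=3, U=1, Y=0) weight 1/156
  … 16 more
Group by W:
  weight(W=2) = 1/13
  weight(W=3) = 3/26
Total weight = 1/13 + 3/26 = 5/26
P(W=2 | obs) = 1/13 / 5/26 = 2/5
P(W=3 | obs) = 3/26 / 5/26 = 3/5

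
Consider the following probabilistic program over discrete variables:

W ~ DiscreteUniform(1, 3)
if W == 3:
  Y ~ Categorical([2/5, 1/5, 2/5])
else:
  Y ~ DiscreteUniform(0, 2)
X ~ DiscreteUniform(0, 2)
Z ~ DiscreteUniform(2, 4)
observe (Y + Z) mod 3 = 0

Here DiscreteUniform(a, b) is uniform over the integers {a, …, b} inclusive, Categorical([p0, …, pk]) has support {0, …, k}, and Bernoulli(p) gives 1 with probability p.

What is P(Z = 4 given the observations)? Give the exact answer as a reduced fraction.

P(Z = 4 | obs) = 16/45

Enumerate traces; 27 have nonzero weight after conditioning:
  (W=1, Y=0, X=0, Z=3) weight 1/81
  (W=1, Y=0, X=1, Z=3) weight 1/81
  (W=1, Y=0, X=2, Z=3) weight 1/81
  (W=1, Y=1, X=0, Z=2) weight 1/81
  (W=1, Y=1, X=1, Z=2) weight 1/81
  (W=1, Y=1, X=2, Z=2) weight 1/81
  (W=1, Y=2, X=0, Z=4) weight 1/81
  (W=1, Y=2, X=1, Z=4) weight 1/81
  … 19 more
Group by Z:
  weight(Z=2) = 13/135
  weight(Z=3) = 16/135
  weight(Z=4) = 16/135
Total weight = 13/135 + 16/135 + 16/135 = 1/3
P(Z=2 | obs) = 13/135 / 1/3 = 13/45
P(Z=3 | obs) = 16/135 / 1/3 = 16/45
P(Z=4 | obs) = 16/135 / 1/3 = 16/45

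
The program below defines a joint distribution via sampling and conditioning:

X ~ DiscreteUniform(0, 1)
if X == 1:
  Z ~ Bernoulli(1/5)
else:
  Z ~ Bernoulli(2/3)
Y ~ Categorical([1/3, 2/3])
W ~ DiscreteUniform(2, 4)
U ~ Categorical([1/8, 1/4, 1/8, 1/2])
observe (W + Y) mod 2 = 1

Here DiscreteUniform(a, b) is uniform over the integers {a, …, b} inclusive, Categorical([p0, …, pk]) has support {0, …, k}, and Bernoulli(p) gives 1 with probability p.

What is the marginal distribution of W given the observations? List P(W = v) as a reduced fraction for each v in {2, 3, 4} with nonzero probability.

Enumerate traces; 48 have nonzero weight after conditioning:
  (X=0, Z=0, Y=0, W=3, U=0) weight 1/432
  (X=0, Z=0, Y=0, W=3, U=1) weight 1/216
  (X=0, Z=0, Y=0, W=3, U=2) weight 1/432
  (X=0, Z=0, Y=0, W=3, U=3) weight 1/108
  (X=0, Z=0, Y=1, W=2, U=0) weight 1/216
  (X=0, Z=0, Y=1, W=2, U=1) weight 1/108
  (X=0, Z=0, Y=1, W=2, U=2) weight 1/216
  (X=0, Z=0, Y=1, W=2, U=3) weight 1/54
  (X=0, Z=0, Y=1, W=4, U=0) weight 1/216
  … 39 more
Group by W:
  weight(W=2) = 2/9
  weight(W=3) = 1/9
  weight(W=4) = 2/9
Total weight = 2/9 + 1/9 + 2/9 = 5/9
P(W=2 | obs) = 2/9 / 5/9 = 2/5
P(W=3 | obs) = 1/9 / 5/9 = 1/5
P(W=4 | obs) = 2/9 / 5/9 = 2/5

P(W=2) = 2/5, P(W=3) = 1/5, P(W=4) = 2/5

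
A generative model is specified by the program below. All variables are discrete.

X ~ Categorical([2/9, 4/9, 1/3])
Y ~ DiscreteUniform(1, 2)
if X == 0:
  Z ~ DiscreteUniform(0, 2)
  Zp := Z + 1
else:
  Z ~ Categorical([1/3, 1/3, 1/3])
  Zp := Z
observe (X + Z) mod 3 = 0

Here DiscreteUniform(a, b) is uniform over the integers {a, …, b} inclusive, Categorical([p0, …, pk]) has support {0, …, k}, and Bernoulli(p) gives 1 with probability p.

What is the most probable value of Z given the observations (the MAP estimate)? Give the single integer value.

argmax_v P(Z = v | obs) = 2

Enumerate traces; 6 have nonzero weight after conditioning:
  (X=0, Y=1, Z=0) weight 1/27
  (X=0, Y=2, Z=0) weight 1/27
  (X=1, Y=1, Z=2) weight 2/27
  (X=1, Y=2, Z=2) weight 2/27
  (X=2, Y=1, Z=1) weight 1/18
  (X=2, Y=2, Z=1) weight 1/18
Group by Z:
  weight(Z=0) = 2/27
  weight(Z=1) = 1/9
  weight(Z=2) = 4/27
Total weight = 2/27 + 1/9 + 4/27 = 1/3
P(Z=0 | obs) = 2/27 / 1/3 = 2/9
P(Z=1 | obs) = 1/9 / 1/3 = 1/3
P(Z=2 | obs) = 4/27 / 1/3 = 4/9
argmax = 2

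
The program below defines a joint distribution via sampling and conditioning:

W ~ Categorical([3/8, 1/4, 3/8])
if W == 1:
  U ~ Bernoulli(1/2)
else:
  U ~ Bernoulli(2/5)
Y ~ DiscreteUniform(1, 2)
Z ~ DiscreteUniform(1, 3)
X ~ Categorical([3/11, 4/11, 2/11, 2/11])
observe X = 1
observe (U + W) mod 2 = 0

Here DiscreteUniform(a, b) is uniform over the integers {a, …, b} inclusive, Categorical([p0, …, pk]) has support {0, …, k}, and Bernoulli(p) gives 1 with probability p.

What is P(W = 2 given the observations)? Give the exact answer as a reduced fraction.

Enumerate traces; 18 have nonzero weight after conditioning:
  (W=0, U=0, Y=1, Z=1, X=1) weight 3/220
  (W=0, U=0, Y=1, Z=2, X=1) weight 3/220
  (W=0, U=0, Y=1, Z=3, X=1) weight 3/220
  (W=0, U=0, Y=2, Z=1, X=1) weight 3/220
  (W=0, U=0, Y=2, Z=2, X=1) weight 3/220
  (W=0, U=0, Y=2, Z=3, X=1) weight 3/220
  (W=1, U=1, Y=1, Z=1, X=1) weight 1/132
  (W=1, U=1, Y=1, Z=2, X=1) weight 1/132
  (W=2, U=0, Y=1, Z=1, X=1) weight 3/220
  … 9 more
Group by W:
  weight(W=0) = 9/110
  weight(W=1) = 1/22
  weight(W=2) = 9/110
Total weight = 9/110 + 1/22 + 9/110 = 23/110
P(W=0 | obs) = 9/110 / 23/110 = 9/23
P(W=1 | obs) = 1/22 / 23/110 = 5/23
P(W=2 | obs) = 9/110 / 23/110 = 9/23

P(W = 2 | obs) = 9/23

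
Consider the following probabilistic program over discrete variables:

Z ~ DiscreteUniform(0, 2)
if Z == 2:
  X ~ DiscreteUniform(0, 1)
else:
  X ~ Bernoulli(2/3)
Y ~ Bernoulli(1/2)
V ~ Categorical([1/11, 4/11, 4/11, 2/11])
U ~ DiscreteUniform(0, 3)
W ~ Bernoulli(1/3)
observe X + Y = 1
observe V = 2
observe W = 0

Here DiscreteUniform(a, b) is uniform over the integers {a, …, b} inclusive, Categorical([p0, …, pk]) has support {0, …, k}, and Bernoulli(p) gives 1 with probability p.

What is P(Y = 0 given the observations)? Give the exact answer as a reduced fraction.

P(Y = 0 | obs) = 11/18

Enumerate traces; 24 have nonzero weight after conditioning:
  (Z=0, X=0, Y=1, V=2, U=0, W=0) weight 1/297
  (Z=0, X=0, Y=1, V=2, U=1, W=0) weight 1/297
  (Z=0, X=0, Y=1, V=2, U=2, W=0) weight 1/297
  (Z=0, X=0, Y=1, V=2, U=3, W=0) weight 1/297
  (Z=0, X=1, Y=0, V=2, U=0, W=0) weight 2/297
  (Z=0, X=1, Y=0, V=2, U=1, W=0) weight 2/297
  (Z=0, X=1, Y=0, V=2, U=2, W=0) weight 2/297
  (Z=0, X=1, Y=0, V=2, U=3, W=0) weight 2/297
  … 16 more
Group by Y:
  weight(Y=0) = 2/27
  weight(Y=1) = 14/297
Total weight = 2/27 + 14/297 = 4/33
P(Y=0 | obs) = 2/27 / 4/33 = 11/18
P(Y=1 | obs) = 14/297 / 4/33 = 7/18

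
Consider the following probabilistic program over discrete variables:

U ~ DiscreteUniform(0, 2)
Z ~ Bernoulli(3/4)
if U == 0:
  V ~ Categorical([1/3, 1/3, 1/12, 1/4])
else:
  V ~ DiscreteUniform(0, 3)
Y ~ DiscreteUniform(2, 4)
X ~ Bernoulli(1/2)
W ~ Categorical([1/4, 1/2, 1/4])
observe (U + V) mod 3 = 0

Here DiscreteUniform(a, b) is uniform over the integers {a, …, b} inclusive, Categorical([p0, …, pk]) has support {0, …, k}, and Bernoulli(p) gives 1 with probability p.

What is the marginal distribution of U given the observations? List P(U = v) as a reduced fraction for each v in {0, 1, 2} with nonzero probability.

P(U=0) = 7/13, P(U=1) = 3/13, P(U=2) = 3/13

Enumerate traces; 144 have nonzero weight after conditioning:
  (U=0, Z=0, V=0, Y=2, X=0, W=0) weight 1/864
  (U=0, Z=0, V=0, Y=2, X=0, W=1) weight 1/432
  (U=0, Z=0, V=0, Y=2, X=0, W=2) weight 1/864
  (U=0, Z=0, V=0, Y=2, X=1, W=0) weight 1/864
  (U=0, Z=0, V=0, Y=2, X=1, W=1) weight 1/432
  (U=0, Z=0, V=0, Y=2, X=1, W=2) weight 1/864
  (U=0, Z=0, V=0, Y=3, X=0, W=0) weight 1/864
  (U=0, Z=0, V=0, Y=3, X=0, W=1) weight 1/432
  (U=1, Z=0, V=2, Y=2, X=0, W=0) weight 1/1152
  (U=2, Z=0, V=1, Y=2, X=0, W=0) weight 1/1152
  … 134 more
Group by U:
  weight(U=0) = 7/36
  weight(U=1) = 1/12
  weight(U=2) = 1/12
Total weight = 7/36 + 1/12 + 1/12 = 13/36
P(U=0 | obs) = 7/36 / 13/36 = 7/13
P(U=1 | obs) = 1/12 / 13/36 = 3/13
P(U=2 | obs) = 1/12 / 13/36 = 3/13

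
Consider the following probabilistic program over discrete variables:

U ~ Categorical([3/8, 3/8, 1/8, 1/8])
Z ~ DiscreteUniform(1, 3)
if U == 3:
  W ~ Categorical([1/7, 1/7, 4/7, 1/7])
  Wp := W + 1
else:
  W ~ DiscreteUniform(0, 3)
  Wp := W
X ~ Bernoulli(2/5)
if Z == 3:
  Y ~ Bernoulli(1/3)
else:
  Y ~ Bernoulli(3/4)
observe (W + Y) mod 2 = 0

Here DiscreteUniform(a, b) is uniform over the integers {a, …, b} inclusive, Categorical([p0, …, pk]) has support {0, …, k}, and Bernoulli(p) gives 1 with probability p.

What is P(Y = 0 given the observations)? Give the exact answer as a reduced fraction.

Enumerate traces; 96 have nonzero weight after conditioning:
  (U=0, Z=1, W=0, X=0, Y=0) weight 3/640
  (U=0, Z=1, W=0, X=1, Y=0) weight 1/320
  (U=0, Z=1, W=1, X=0, Y=1) weight 9/640
  (U=0, Z=1, W=1, X=1, Y=1) weight 3/320
  (U=0, Z=1, W=2, X=0, Y=0) weight 3/640
  (U=0, Z=1, W=2, X=1, Y=0) weight 1/320
  (U=0, Z=1, W=3, X=0, Y=1) weight 9/640
  (U=0, Z=1, W=3, X=1, Y=1) weight 3/320
  … 88 more
Group by Y:
  weight(Y=0) = 59/288
  weight(Y=1) = 583/2016
Total weight = 59/288 + 583/2016 = 83/168
P(Y=0 | obs) = 59/288 / 83/168 = 413/996
P(Y=1 | obs) = 583/2016 / 83/168 = 583/996

P(Y = 0 | obs) = 413/996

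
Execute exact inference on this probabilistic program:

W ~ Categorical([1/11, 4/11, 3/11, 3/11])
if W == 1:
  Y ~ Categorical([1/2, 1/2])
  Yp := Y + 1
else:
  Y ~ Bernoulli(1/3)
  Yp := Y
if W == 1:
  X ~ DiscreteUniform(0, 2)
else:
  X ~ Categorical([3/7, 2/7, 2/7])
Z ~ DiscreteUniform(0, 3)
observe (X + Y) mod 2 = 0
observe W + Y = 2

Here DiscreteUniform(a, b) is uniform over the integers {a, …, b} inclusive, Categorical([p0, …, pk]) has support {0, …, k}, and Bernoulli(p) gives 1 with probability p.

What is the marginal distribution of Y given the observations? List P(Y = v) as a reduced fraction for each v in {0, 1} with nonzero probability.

P(Y=0) = 15/22, P(Y=1) = 7/22

Enumerate traces; 12 have nonzero weight after conditioning:
  (W=1, Y=1, X=1, Z=0) weight 1/66
  (W=1, Y=1, X=1, Z=1) weight 1/66
  (W=1, Y=1, X=1, Z=2) weight 1/66
  (W=1, Y=1, X=1, Z=3) weight 1/66
  (W=2, Y=0, X=0, Z=0) weight 3/154
  (W=2, Y=0, X=0, Z=1) weight 3/154
  (W=2, Y=0, X=0, Z=2) weight 3/154
  (W=2, Y=0, X=0, Z=3) weight 3/154
  … 4 more
Group by Y:
  weight(Y=0) = 10/77
  weight(Y=1) = 2/33
Total weight = 10/77 + 2/33 = 4/21
P(Y=0 | obs) = 10/77 / 4/21 = 15/22
P(Y=1 | obs) = 2/33 / 4/21 = 7/22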